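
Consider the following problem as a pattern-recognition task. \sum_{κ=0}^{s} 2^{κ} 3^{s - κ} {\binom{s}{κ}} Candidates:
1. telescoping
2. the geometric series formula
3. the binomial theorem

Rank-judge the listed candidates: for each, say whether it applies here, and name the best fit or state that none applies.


Technique: the binomial theorem — the binomial coefficients weight matched powers of 2 and 3, which is exactly the expansion of a binomial power.
- telescoping: in the displayed form, no term reappears at a neighboring index to cancel against.
- the geometric series formula: the term-to-term ratio drifts with the index — the one thing the geometric formula cannot absorb.
- the binomial theorem — yes, a natural case for it.


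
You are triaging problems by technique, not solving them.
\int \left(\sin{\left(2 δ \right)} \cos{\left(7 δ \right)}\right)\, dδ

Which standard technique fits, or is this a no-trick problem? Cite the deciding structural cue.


Diagnosis: a trigonometric identity — \sin{\left(2 δ \right)} \cos{\left(7 δ \right)} mixes two frequencies; the product-to-sum identity splits it into single-frequency sinusoids.


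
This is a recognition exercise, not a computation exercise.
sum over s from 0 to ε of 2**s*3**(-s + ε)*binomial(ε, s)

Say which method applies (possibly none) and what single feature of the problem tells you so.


Verdict: the binomial theorem — the binomial coefficients weight matched powers of 2 and 3, which is exactly the expansion of a binomial power.


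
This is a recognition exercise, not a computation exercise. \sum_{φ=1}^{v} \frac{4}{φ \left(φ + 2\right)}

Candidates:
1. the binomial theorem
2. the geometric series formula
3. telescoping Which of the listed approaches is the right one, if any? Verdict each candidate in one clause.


Diagnosis: telescoping — one partial-fraction pass turns \frac{4}{φ \left(φ + 2\right)} into a shifted difference, and shifted differences telescope.
- the binomial theorem: there is no pair of bases whose matched powers would reassemble into a single binomial power.
- the geometric series formula — dividing successive terms gives an index-dependent quantity, not a constant.
- telescoping: yes — fits the structure here.


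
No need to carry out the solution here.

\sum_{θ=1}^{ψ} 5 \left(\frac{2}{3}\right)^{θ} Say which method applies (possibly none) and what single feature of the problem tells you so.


Diagnosis: the geometric series formula — each summand is the previous one scaled by \frac{2}{3}; that constant multiplier is itself the geometric structure.


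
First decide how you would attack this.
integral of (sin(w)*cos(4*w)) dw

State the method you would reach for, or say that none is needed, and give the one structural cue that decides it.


Method: a trigonometric identity — mixed-frequency products such as sin(w)*cos(4*w) are designed for the product-to-sum formula.


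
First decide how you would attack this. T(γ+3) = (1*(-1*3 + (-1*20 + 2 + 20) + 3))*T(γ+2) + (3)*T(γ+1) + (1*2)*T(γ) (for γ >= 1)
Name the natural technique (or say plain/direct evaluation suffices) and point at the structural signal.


Technique: the characteristic-root method — the recurrence is linear and homogeneous with constant coefficients, so the ansatz r^γ turns it into a polynomial equation for r.


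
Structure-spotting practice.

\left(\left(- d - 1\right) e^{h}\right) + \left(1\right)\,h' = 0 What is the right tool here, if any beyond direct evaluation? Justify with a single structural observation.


Technique: separation of variables — separating collects all h-dependence with the derivative and leaves all d-dependence opposite: variables separate.


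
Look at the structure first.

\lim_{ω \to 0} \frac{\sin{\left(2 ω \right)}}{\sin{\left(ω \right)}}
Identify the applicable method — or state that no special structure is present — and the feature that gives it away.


Verdict: l'Hôpital's rule (0/0) — plug in 0: top and bottom both hit zero, so differentiate each and retry. A local series expansion at the point resolves it as well; the rule is the packaged version of that step.


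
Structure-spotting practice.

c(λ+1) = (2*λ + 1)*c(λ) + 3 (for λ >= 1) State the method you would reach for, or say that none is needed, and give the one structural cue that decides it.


Best approach: a summation factor — with the index-dependent coefficient 2*λ + 1, dividing by the cumulative product turns the left side into a pure difference.


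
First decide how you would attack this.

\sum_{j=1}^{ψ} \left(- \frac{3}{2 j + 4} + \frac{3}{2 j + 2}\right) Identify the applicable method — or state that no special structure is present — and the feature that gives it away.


Method: telescoping — spot the paired structure — each term adds \frac{3}{2 j + 2} and subtracts its successor value, which the next term restores: the definition of a telescoping chain.


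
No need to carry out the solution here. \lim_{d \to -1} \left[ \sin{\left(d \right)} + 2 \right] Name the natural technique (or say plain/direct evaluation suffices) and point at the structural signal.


Verdict: no special technique — nothing blocks direct substitution at -1: plug in and finish.


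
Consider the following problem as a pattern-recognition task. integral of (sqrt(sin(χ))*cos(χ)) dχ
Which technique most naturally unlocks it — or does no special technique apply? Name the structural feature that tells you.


Verdict: u-substitution — differentiating the inner expression sin(χ) produces the factor cos(χ) up to a constant multiple, so substituting u = sin(χ) reduces everything to a one-variable integral in u.


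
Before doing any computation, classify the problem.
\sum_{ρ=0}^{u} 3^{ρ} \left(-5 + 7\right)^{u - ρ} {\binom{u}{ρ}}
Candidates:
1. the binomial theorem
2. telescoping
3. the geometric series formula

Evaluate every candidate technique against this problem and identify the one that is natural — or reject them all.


Technique: the binomial theorem — terms weighting {\binom{u}{ρ}} against matched powers of 3 and (-5 + 7) reassemble into (3 + (-5 + 7))^u by the binomial theorem.
- the binomial theorem: a fit — the right tool for this form.
- telescoping — in the displayed form, no term reappears at a neighboring index to cancel against.
- the geometric series formula — there is no constant term-to-term ratio.


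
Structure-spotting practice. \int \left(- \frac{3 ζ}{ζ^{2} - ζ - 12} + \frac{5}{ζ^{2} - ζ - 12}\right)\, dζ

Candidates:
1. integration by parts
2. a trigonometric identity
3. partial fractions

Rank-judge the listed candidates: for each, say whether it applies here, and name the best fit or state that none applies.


Technique: partial fractions — the bottom, ζ^{2} - ζ - 12, comes apart into simple factors, and a proper rational function over split factors decomposes.
- integration by parts: there is no nonconstant-polynomial-times-kernel split with an exp, sine, cosine (degree-1 argument), or logarithm partner.
- a trigonometric identity — no sine or cosine appears, so there is nothing for a trigonometric identity to act on.
- partial fractions — yes, a natural case for it.


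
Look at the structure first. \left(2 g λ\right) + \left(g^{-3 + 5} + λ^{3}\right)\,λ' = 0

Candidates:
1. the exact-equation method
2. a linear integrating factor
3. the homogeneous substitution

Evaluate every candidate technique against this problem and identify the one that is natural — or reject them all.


Best approach: the exact-equation method — the mixed-partials test passes for 2 g λ and (g^{-3 + 5} + λ^{3}), so a potential function exists as presented.
- the exact-equation method: applicable, and directly so.
- a linear integrating factor — a nonlinear term in the unknown puts this outside the integrating-factor template.
- the homogeneous substitution — the slope is not a function of the ratio of the variables alone.


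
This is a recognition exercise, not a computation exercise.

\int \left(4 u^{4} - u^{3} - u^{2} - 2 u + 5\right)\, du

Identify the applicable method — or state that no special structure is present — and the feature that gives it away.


Verdict: no special technique — a term-by-term power-rule job in u; no substitution or rearrangement earns its keep here.


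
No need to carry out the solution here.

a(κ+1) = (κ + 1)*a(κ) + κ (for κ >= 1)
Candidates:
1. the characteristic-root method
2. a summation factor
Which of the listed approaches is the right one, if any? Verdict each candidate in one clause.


Method: a summation factor — the coefficient κ + 1 drifts with the index, so no fixed root exists; normalizing by the cumulative product telescopes it.
- the characteristic-root method: the coefficients change with the index, which the root method cannot absorb.
- a summation factor — yes, a natural case for it.


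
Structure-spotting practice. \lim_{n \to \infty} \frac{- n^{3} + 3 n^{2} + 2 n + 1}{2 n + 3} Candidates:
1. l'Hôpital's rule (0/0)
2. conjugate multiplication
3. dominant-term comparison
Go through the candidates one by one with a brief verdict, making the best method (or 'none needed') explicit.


Verdict: dominant-term comparison — divide by the highest power of n present: lower-order terms vanish and the dominant ratio remains.
- l'Hôpital's rule (0/0) — viewed as a single quotient this runs to ∞/∞, not the 0/0 clash this candidate addresses; an at-infinity variant of the rule would resolve it, but comparing leading growth reads the answer without differentiating.
- conjugate multiplication: there are no radicals in tension whose conjugate would simplify matters.
- dominant-term comparison — yes, a natural case for it.


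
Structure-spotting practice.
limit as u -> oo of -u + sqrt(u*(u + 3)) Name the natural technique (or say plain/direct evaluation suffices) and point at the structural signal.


Diagnosis: conjugate multiplication — turning the difference into a conjugate-rationalized ratio makes the limit readable.


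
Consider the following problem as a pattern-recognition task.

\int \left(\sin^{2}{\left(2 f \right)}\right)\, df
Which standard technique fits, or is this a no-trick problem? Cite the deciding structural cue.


Diagnosis: a trigonometric identity — the even exponent on \sin^{2}{\left(2 f \right)} signals one move: rewrite via cos of the doubled angle.


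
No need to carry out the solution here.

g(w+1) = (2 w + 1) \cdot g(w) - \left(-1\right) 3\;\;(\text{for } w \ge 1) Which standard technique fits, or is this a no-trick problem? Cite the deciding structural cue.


Diagnosis: a summation factor — one step of memory with a weight 2 w + 1 that changes as the index grows — the summation-factor construction is built for this.


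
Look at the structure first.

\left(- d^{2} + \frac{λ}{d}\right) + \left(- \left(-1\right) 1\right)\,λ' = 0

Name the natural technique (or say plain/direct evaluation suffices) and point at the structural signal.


Diagnosis: a linear integrating factor — linear in the unknown with genuine forcing: multiply through by the exponential of the integrated coefficient and the left side closes into one derivative.


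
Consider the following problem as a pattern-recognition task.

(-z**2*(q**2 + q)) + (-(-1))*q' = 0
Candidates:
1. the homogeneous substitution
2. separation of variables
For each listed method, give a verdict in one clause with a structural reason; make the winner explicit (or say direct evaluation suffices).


Best approach: separation of variables — one side of the product carries the independent variable, the other the unknown — the textbook separation shape. Rearranged, this also fits the Bernoulli template directly; separation reads the product structure as given.
- the homogeneous substitution — the slope does not depend on the ratio of the variables alone.
- separation of variables — applicable, and directly so.


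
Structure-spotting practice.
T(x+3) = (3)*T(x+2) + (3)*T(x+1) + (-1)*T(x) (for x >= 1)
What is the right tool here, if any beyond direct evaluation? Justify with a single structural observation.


Best approach: the characteristic-root method — fixed numeric weights on consecutive terms and no forcing term added: the root method in its home territory.


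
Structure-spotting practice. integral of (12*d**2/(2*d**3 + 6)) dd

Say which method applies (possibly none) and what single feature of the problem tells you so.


Method: u-substitution — 12*d**2 matches the derivative of 2*d**3 + 6 up to a constant; with u = 2*d**3 + 6 the whole integrand folds into a function of u alone.


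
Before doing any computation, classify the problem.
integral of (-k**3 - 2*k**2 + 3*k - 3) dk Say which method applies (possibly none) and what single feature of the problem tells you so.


Diagnosis: no special technique — nothing composite, nothing rational, nothing trigonometric — each constant-multiple power of k integrates by the power rule alone.


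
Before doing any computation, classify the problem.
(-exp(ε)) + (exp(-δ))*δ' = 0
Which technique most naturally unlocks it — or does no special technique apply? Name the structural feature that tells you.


Diagnosis: separation of variables — solved for the derivative, the right side splits multiplicatively into a function of each variable alone — divide and integrate each side. The cross-partial test also passes here (vacuously, each side single-variable); the potential-function route would work, separation is simply more immediate.


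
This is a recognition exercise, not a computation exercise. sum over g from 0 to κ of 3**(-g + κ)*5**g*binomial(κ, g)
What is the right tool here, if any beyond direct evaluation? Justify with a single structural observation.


Best approach: the binomial theorem — the binomial coefficients weight matched powers of 5 and 3, which is exactly the expansion of a binomial power.


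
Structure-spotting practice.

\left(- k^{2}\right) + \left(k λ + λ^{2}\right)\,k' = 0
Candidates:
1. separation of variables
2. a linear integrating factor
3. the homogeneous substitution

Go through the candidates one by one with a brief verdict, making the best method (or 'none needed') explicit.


Diagnosis: the homogeneous substitution — solved for the derivative, the right side is unchanged under scaling λ and k together — it depends only on the ratio k/λ, so substitute a single ratio variable. This can also be massaged into Bernoulli form (the roles of the variables may need exchanging); the homogeneous substitution avoids that setup.
- separation of variables: no division isolates the independent variable from the unknown.
- a linear integrating factor — the unknown enters nonlinearly (through a power, a denominator, or a transcendental function), which the linear integrating-factor recipe cannot absorb as-is — any repair would come from a preliminary substitution, not the factor.
- the homogeneous substitution — yes — fits the structure here.


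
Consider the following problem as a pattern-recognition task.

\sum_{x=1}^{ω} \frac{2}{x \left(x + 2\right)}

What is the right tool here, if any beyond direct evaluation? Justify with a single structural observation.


Diagnosis: telescoping — one partial-fraction pass turns \frac{2}{x \left(x + 2\right)} into a shifted difference, and shifted differences telescope.


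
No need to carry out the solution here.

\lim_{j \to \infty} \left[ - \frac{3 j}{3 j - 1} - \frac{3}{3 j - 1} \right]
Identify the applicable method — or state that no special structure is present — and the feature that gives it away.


Best approach: dominant-term comparison — growth-rate triage: the leading powers of j decide the limit, everything else is noise. Differentiating the expression as a single quotient would eventually settle it as well; matching dominant growth settles it immediately.


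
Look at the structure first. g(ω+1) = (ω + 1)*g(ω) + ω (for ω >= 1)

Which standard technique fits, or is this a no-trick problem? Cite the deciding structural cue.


Verdict: a summation factor — first-order, linear, moving coefficient ω + 1: the discrete analogue of an integrating factor handles it.


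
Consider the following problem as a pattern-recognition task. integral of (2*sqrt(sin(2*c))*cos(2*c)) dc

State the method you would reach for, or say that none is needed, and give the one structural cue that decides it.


Technique: u-substitution — structure check: outer function, inner expression sin(2*c), inner derivative as a factor — the classic u = sin(2*c) pattern.


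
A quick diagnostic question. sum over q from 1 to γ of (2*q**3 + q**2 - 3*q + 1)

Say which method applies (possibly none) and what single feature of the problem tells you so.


Best approach: no special technique — recognize the absence of structure: constant-multiple powers of q summed plainly, no special method required.


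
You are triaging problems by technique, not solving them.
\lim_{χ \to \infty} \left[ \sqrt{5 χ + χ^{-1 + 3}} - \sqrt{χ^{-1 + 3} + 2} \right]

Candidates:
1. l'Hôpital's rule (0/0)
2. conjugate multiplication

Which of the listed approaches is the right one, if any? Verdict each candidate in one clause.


Technique: conjugate multiplication — divergence minus divergence hides a finite answer — expose it by pairing \sqrt{5 χ + χ^{-1 + 3}} - \sqrt{χ^{-1 + 3} + 2} with its conjugate.
- l'Hôpital's rule (0/0): no quotient structure at all: the clash is ∞ minus ∞, which rationalizing converts into a tractable ratio.
- conjugate multiplication — applies; the problem has the shape this method handles.


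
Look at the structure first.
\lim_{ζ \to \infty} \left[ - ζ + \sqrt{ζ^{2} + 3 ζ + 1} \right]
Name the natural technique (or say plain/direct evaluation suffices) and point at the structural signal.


Technique: conjugate multiplication — this difference gives up after one conjugate multiplication — the radical structure cancels against its conjugate.


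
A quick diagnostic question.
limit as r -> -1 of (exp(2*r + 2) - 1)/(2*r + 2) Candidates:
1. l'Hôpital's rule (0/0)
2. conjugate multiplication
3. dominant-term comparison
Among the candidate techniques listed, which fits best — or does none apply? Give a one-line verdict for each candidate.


Technique: l'Hôpital's rule (0/0) — the 0/0 form at -1 is the signature situation for l'Hôpital's rule. One could equally expand both pieces locally and compare leading terms; the rule does that in one stroke.
- l'Hôpital's rule (0/0) — a fit — the right tool for this form.
- conjugate multiplication: rationalization has no target — no divergent radical difference appears.
- dominant-term comparison — no ranking of term growth rates resolves the limit here.


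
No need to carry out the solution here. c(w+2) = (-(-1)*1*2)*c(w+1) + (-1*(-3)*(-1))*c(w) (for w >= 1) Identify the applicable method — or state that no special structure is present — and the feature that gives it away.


Technique: the characteristic-root method — every coefficient is a fixed number and the forcing is zero — substitute r^w and read off the root equation.


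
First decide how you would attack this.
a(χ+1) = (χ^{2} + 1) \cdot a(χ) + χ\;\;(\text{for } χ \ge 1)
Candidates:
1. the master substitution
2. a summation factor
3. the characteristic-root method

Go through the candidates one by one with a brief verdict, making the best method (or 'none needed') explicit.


Method: a summation factor — because the multiplier χ^{2} + 1 is index-dependent, divide through by its running product and sum the resulting differences.
- the master substitution — with no divided-index recursive call, reindexing by powers of a base buys nothing.
- a summation factor — a fit — the right tool for this form.
- the characteristic-root method — the coefficients vary with the index, breaking the constant-coefficient structure the method needs.


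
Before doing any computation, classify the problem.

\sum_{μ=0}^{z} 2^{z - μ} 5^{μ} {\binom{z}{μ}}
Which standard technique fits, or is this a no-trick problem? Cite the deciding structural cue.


Best approach: the binomial theorem — {\binom{z}{μ}} weighting matched powers of 5 and 2 is the expanded form of (5 + 2)^z — fold it back up.


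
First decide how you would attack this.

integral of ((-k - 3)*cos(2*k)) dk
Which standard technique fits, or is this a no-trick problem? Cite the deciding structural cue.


Technique: integration by parts — the integrand splits as -k - 3 times cos(2*k) — repeatedly differentiating the polynomial part kills it, which is the parts ladder.


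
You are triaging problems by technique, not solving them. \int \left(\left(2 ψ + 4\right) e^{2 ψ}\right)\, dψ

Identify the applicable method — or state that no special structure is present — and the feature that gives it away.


Diagnosis: integration by parts — the integrand splits as 2 ψ + 4 times e^{2 ψ} — repeatedly differentiating the polynomial part kills it, which is the parts ladder.


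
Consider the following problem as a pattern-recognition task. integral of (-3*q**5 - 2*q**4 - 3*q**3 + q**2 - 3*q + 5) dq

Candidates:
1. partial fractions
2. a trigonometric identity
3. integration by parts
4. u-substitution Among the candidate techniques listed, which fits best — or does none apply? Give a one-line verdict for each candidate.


Method: no special technique — every term is a constant multiple of a power of q; term-wise power-rule integration needs no preliminary transformation.
- partial fractions — the expression is not a ratio of polynomials that decomposes further.
- a trigonometric identity: no sine or cosine appears, so there is nothing for a trigonometric identity to act on.
- integration by parts: parts would only shuffle a directly integrable integrand.
- u-substitution — any workable substitution here is cosmetic — the integrand is already in directly integrable form.


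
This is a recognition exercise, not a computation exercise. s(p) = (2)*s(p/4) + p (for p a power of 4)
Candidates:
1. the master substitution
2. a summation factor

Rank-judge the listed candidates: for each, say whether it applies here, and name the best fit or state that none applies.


Technique: the master substitution — the recursive call is at index p/4 rather than a shift, a divide-and-conquer shape — substituting p = 4^m linearizes it.
- the master substitution — yes — fits the structure here.
- a summation factor — the recursion divides its index rather than shifting it — there is no previous-term chain for a summation factor to telescope.


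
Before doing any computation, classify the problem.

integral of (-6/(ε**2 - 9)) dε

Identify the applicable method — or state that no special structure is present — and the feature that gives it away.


Method: partial fractions — each factor of ε**2 - 9 owns one elementary piece of the integrand — separate them and integrate piecewise.


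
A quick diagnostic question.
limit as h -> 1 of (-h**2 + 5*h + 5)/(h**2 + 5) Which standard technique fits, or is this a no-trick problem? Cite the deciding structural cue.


Best approach: no special technique — no vanishing denominator and no indeterminate clash at the point — evaluation is immediate.


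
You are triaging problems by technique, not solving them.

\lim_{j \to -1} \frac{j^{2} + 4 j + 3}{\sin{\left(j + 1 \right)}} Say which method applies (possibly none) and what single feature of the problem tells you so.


Technique: l'Hôpital's rule (0/0) — numerator and denominator both vanish at -1 — a genuine 0/0 form, which is exactly when l'Hôpital applies. Known elementary limits would finish this too — the rule just bypasses the case analysis.


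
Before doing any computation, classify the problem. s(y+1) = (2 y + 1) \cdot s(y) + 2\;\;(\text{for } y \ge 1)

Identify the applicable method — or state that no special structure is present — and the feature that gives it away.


Best approach: a summation factor — with the index-dependent coefficient 2 y + 1, dividing by the cumulative product turns the left side into a pure difference.


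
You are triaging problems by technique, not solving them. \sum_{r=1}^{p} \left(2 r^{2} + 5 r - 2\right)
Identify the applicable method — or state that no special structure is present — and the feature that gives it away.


Technique: no special technique — no cancellation, no constant ratio, no binomial weights — just polynomial terms summed directly.


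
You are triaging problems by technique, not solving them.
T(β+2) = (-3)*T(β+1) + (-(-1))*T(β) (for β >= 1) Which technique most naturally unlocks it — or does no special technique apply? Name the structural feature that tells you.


Verdict: the characteristic-root method — because shifting β leaves the equation's coefficients unchanged, exponential trials reduce it to algebra.


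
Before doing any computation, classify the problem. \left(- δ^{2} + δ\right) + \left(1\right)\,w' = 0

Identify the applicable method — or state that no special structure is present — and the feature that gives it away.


Best approach: no special technique — solved for the derivative, w never appears on the right — this is a direct integration in δ, not a differential-equations problem at heart.


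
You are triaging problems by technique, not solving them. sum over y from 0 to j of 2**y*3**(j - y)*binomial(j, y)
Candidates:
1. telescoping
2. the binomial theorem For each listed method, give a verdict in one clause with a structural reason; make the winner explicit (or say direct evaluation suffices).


Technique: the binomial theorem — terms weighting binomial(j, y) against matched powers of 2 and 3 reassemble into (2 + 3)^j by the binomial theorem.
- telescoping — the terms as presented offer no neighboring cancellation — a telescoping rewrite may exist, but the displayed structure does not hand one over.
- the binomial theorem: yes — fits the structure here.


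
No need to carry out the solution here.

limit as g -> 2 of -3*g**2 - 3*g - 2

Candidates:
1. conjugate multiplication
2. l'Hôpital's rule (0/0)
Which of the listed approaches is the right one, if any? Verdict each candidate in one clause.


Diagnosis: no special technique — the function is continuous at 2; evaluation is itself the limit, no machinery required.
- conjugate multiplication — there are no radicals in tension whose conjugate would simplify matters.
- l'Hôpital's rule (0/0) — evaluation at the point is determinate, so the rule has nothing to repair.


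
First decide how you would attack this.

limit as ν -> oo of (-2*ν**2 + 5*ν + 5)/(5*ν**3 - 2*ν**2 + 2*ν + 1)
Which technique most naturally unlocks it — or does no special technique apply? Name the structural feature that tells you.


Best approach: dominant-term comparison — growth-rate triage: the leading powers of ν decide the limit, everything else is noise. Viewed as a single quotient this is an ∞/∞ form — an at-infinity application of l'Hôpital's rule would also resolve it; comparing leading growth reads the answer without differentiating.


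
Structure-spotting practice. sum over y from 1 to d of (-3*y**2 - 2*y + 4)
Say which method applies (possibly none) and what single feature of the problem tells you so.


Method: no special technique — this is bookkeeping, not technique: standard formulas for sums of constant-multiple powers of y apply termwise.


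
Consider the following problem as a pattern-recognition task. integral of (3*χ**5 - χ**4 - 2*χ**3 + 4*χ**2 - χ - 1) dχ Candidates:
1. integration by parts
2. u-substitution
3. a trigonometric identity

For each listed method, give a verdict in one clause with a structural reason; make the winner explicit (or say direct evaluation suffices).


Method: no special technique — a term-by-term power-rule job in χ; no substitution or rearrangement earns its keep here.
- integration by parts — parts would only shuffle a directly integrable integrand.
- u-substitution — no substitution does more than relabel what direct integration already handles.
- a trigonometric identity: no sine or cosine appears, so there is nothing for a trigonometric identity to act on.


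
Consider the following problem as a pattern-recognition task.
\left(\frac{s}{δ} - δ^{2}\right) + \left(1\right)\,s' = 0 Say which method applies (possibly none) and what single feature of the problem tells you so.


Verdict: a linear integrating factor — the unknown enters only to the first power against a nonzero forcing term — the integrating-factor template applies directly.


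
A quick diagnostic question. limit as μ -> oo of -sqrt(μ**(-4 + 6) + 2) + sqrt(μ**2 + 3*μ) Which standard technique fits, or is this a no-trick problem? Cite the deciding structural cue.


Method: conjugate multiplication — both pieces blow up but their difference is finite; the conjugate trick rationalizes sqrt(μ**2 + 3*μ) - sqrt(μ**(-4 + 6) + 2).


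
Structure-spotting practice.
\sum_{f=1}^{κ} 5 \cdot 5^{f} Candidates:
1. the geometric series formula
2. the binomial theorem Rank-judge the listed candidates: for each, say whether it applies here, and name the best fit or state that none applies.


Technique: the geometric series formula — term-over-term division gives 5 every time — index-free ratio, geometric sum formula applies.
- the geometric series formula: yes, a natural case for it.
- the binomial theorem — the summand does not match any term pattern of an expanded binomial power.


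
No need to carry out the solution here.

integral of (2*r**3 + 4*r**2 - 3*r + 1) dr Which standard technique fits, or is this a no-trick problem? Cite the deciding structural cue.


Diagnosis: no special technique — nothing composite, nothing rational, nothing trigonometric — each constant-multiple power of r integrates by the power rule alone.


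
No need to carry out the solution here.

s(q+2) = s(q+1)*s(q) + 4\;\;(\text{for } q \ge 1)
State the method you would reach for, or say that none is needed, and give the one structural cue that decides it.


Technique: no special technique — the new term depends nonlinearly on the old ones, which disqualifies every superposition-based technique.


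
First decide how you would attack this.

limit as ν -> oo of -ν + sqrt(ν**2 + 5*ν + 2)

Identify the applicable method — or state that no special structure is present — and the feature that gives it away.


Technique: conjugate multiplication — two divergent pieces with a minus sign between them and a radical in the mix: rationalize sqrt(ν**2 + 5*ν + 2) - ν before any limit law applies.


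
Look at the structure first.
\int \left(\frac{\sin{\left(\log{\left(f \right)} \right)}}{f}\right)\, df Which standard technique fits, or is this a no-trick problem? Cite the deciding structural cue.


Method: u-substitution — collected, the integrand has one factor that is, up to a constant, the derivative of an inner expression the rest depends on — substitute for that inner expression.


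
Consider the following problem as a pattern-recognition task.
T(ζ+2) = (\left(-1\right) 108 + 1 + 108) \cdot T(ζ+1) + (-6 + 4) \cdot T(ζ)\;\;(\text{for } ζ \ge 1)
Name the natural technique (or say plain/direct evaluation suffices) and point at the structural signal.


Diagnosis: the characteristic-root method — fixed numeric weights on consecutive terms and no forcing term added: the root method in its home territory.


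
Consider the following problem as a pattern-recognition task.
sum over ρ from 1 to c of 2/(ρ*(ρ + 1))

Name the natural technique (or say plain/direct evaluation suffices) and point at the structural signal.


Method: telescoping — one partial-fraction pass turns 2/(ρ*(ρ + 1)) into a shifted difference, and shifted differences telescope.


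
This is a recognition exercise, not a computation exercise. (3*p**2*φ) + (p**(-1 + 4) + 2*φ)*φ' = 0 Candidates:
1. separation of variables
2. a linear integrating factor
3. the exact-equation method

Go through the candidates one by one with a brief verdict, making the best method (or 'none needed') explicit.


Method: the exact-equation method — this form is already the differential of something: the matching mixed partials of 3*p**2*φ and (p**(-1 + 4) + 2*φ) prove it.
- separation of variables — no algebra isolates the independent variable on one side and the unknown on the other.
- a linear integrating factor: a nonlinear term in the unknown puts this outside the integrating-factor template.
- the exact-equation method — applicable, and directly so.


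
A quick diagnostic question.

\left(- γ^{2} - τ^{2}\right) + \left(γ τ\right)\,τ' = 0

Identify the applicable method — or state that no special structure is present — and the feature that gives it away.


Technique: the homogeneous substitution — the slope's numerator and denominator have matching total degree, so it depends only on τ/γ and the ratio substitution collapses it. This doubles as a Bernoulli equation in the unknown as written; the homogeneous route needs no setup at all.


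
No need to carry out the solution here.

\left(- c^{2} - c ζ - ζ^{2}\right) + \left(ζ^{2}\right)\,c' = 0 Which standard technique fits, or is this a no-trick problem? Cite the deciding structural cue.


Technique: the homogeneous substitution — scaling ζ and c together leaves the slope fixed — it depends only on c/ζ, so substitute the ratio.


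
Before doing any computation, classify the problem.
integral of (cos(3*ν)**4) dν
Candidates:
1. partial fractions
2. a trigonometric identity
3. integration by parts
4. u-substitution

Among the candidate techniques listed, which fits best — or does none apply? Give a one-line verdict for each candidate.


Method: a trigonometric identity — cos(3*ν)**4 is the textbook power-reduction case — identities first, antiderivatives second.
- partial fractions — the expression is not a ratio of polynomials that decomposes further.
- a trigonometric identity: yes, a natural case for it.
- integration by parts — not the natural route: no polynomial-kernel product appears — a recursive parts reduction of the trigonometric product exists, but the identity rewrite is direct.
- u-substitution: no subexpression of the integrand serves as a whole-integral substitution inner — individual terms may offer their own, but none carries its derivative as a factor of the full integrand; a working change of variable would have to be constructed from outside the expression.


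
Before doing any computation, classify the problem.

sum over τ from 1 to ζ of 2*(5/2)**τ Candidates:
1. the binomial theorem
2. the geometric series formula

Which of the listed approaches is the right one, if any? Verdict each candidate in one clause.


Best approach: the geometric series formula — each term is 5/2 times the previous one, so the geometric-series formula applies directly.
- the binomial theorem: the summand does not match any term pattern of an expanded binomial power.
- the geometric series formula: yes — fits the structure here.


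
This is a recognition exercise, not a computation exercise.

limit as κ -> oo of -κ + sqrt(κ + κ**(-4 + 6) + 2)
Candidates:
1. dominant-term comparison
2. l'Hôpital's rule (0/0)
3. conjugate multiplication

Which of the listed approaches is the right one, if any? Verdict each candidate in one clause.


Verdict: conjugate multiplication — turning the difference into a conjugate-rationalized ratio makes the limit readable.
- dominant-term comparison — this limit is not decided by comparing polynomial growth at infinity.
- l'Hôpital's rule (0/0): substitution produces ∞ − ∞ rather than a vanishing quotient; the rule needs a 0/0 ratio to act on.
- conjugate multiplication — applies; the problem has the shape this method handles.


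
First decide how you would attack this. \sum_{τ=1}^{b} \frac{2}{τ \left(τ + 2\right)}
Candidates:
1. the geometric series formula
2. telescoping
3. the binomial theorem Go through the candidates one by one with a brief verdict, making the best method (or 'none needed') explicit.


Diagnosis: telescoping — after splitting \frac{2}{τ \left(τ + 2\right)} into partial fractions, the pieces are shifted copies of one function and cancel telescopically.
- the geometric series formula — the term-to-term ratio changes with the index, so the geometric formula cannot close it.
- telescoping — yes — fits the structure here.
- the binomial theorem: the terms do not reassemble into a binomial power.


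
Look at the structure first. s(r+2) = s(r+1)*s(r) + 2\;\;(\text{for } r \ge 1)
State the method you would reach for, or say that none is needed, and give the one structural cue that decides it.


Method: no special technique — a nonlinear dependence on earlier terms breaks linearity, and with it every superposition-based closed form.


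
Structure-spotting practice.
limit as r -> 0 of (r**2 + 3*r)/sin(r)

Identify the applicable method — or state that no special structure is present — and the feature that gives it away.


Diagnosis: l'Hôpital's rule (0/0) — substituting 0 gives 0 over 0; differentiate top and bottom once and re-evaluate. The standard small-argument limits would also carry it; the rule is the systematic route.


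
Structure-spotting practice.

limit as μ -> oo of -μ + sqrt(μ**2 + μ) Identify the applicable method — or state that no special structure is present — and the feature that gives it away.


Diagnosis: conjugate multiplication — the ∞ − ∞ radical form is the exact trigger for the conjugate maneuver.


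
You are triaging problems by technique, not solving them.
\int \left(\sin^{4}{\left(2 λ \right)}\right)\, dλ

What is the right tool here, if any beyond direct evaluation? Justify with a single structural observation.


Verdict: a trigonometric identity — the even trigonometric power \sin^{4}{\left(2 λ \right)} reduces by a double-angle identity before any integration is attempted.


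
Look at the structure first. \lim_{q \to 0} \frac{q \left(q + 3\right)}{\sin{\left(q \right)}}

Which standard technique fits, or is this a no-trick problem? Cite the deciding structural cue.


Best approach: l'Hôpital's rule (0/0) — plug in 0: top and bottom both hit zero, so differentiate each and retry. Known elementary limits would finish this too — the rule just bypasses the case analysis.


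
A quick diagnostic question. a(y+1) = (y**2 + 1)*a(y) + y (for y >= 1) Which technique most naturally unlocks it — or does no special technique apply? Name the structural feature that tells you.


Best approach: a summation factor — because the multiplier y**2 + 1 is index-dependent, divide through by its running product and sum the resulting differences.


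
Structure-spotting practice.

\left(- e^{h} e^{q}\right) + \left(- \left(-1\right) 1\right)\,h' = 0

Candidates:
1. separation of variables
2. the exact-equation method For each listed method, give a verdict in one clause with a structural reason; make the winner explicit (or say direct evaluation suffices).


Best approach: separation of variables — all dependence on the two variables factors apart, the defining separable shape.
- separation of variables — yes — fits the structure here.
- the exact-equation method — the mixed-partials test fails on this split — it is not an exact differential as presented.


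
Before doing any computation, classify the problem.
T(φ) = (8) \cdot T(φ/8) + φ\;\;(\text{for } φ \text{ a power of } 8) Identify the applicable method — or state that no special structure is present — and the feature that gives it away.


Technique: the master substitution — the argument shrinks by the factor 8, so measure the index on a logarithmic scale and the recursion becomes a shift.
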